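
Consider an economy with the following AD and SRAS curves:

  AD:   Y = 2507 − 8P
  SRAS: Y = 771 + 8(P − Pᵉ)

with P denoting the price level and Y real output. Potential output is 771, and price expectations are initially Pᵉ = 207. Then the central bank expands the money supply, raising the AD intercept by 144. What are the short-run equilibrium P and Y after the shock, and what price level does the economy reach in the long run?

AD shifts right: new AD is Y = 2651 − 8P. With Pᵉ = 207, SRAS is Y = 8P − 885.
Short run: 2651 − 8P = 8P − 885 gives 3536 = 16P, so P = 221 and Y = 2651 − 8·221 = 883.
Y = 883 is above potential 771; expectations adjust and SRAS shifts left until Y = 771.
Long run: on the new AD curve, 771 = 2651 − 8P gives P = 235.

Short run: P = 221, Y = 883. Long run: P = 235.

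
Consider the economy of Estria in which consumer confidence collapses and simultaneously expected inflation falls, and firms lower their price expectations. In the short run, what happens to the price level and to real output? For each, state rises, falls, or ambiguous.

The first event is a negative demand shock: AD shifts left, which by itself pushes P down and Y down.
The second is a favourable supply shock: SRAS shifts right, which by itself pushes P down and Y up.
Both shocks push P down, so P falls. The two shocks push Y in opposite directions, so the effect on Y is ambiguous.

Price level: falls; output: ambiguous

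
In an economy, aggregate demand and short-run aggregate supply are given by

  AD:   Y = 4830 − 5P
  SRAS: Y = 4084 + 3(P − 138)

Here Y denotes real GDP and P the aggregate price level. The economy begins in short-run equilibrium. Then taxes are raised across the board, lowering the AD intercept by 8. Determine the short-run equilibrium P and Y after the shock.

This is a negative demand shock: AD shifts left.
New AD: Y = 4822 − 5P.
SRAS can be written Y = 3670 + 3P.
Set AD = SRAS: 4822 − 5P = 3670 + 3P, so 1152 = 8P and P = 144.
Y = 4822 − 5·144 = 4102.

P = 144, Y = 4102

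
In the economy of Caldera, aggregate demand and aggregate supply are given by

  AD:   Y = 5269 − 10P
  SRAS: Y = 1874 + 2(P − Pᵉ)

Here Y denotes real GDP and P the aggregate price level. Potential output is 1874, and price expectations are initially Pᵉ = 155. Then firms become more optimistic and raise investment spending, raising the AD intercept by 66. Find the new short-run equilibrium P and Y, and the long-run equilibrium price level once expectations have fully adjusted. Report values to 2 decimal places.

AD shifts right: new AD is Y = 5335 − 10P. With Pᵉ = 155, SRAS is Y = 1564 + 2P.
Short run: 5335 − 10P = 1564 + 2P gives 3771 = 12P, so P = 314.25 and Y = 5335 − 10P = 2192.50.
Y = 2192.50 is above potential 1874; expectations adjust and SRAS shifts left until Y = 1874.
Long run: on the new AD curve, 1874 = 5335 − 10P gives P = 346.10.

Short run: P = 314.25, Y = 2192.50. Long run: P = 346.10.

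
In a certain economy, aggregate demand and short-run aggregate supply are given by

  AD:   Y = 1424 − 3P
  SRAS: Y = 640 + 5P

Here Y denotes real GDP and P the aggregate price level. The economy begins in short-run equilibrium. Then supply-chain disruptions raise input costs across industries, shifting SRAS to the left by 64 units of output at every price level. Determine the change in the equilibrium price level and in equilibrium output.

This is a negative supply shock: SRAS shifts left.
New SRAS: Y = 576 + 5P.
Set AD = SRAS: 1424 − 3P = 576 + 5P, so 848 = 8P and P = 106.
Y = 1424 − 3·106 = 1106.
Initially P = 98, Y = 1130, so ΔP = +8 and ΔY = -24.

ΔP = +8, ΔY = -24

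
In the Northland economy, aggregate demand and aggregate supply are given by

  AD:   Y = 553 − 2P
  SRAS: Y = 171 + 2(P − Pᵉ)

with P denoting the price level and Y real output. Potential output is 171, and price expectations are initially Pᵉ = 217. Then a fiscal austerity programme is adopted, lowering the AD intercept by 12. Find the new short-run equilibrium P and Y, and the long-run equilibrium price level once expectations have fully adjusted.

AD shifts left: new AD is Y = 541 − 2P. With Pᵉ = 217, SRAS is Y = 2P − 263.
Short run: 541 − 2P = 2P − 263 gives 804 = 4P, so P = 201 and Y = 541 − 2·201 = 139.
Y = 139 is below potential 171; expectations adjust and SRAS shifts right until Y = 171.
Long run: on the new AD curve, 171 = 541 − 2P gives P = 185.

Short run: P = 201, Y = 139. Long run: P = 185.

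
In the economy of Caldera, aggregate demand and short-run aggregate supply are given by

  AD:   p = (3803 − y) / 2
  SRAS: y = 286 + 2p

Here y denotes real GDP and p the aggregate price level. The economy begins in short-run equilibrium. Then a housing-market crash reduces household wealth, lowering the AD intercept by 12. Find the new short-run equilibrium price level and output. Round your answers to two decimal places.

This is a negative demand shock: AD shifts left.
New AD: y = 3791 − 2p.
Set AD = SRAS: 3791 − 2p = 286 + 2p, so 3505 = 4p and p = 876.25.
Substituting into AD, y = 2038.50.

p = 876.25, y = 2038.50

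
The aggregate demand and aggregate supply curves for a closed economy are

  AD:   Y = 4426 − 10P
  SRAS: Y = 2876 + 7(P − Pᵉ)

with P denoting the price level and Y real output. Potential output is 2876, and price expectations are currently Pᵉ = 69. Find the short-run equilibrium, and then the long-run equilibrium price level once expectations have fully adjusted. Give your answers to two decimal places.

Short run: P = 119.59, Y = 3230.12. Long run: P = 155.00.

Short run: with Pᵉ = 69, SRAS is Y = 2393 + 7P. Setting AD = SRAS gives 2033 = 17P, so P = 119.59 and Y = 4426 − 10P = 3230.12.
Output 3230.12 is above potential 2876, so over time expected prices rise and SRAS shifts left until Y returns to 2876.
Long run: Y = 2876 on the AD curve gives 2876 = 4426 − 10P, so P = 155.00.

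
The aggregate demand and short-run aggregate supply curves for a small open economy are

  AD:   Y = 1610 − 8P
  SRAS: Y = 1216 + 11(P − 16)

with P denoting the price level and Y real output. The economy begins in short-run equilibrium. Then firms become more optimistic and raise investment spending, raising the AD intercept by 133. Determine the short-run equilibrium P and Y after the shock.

This is a positive demand shock: AD shifts right.
New AD: Y = 1743 − 8P.
SRAS can be written Y = 1040 + 11P.
Set AD = SRAS: 1743 − 8P = 1040 + 11P, so 703 = 19P and P = 37.
Y = 1743 − 8·37 = 1447.

P = 37, Y = 1447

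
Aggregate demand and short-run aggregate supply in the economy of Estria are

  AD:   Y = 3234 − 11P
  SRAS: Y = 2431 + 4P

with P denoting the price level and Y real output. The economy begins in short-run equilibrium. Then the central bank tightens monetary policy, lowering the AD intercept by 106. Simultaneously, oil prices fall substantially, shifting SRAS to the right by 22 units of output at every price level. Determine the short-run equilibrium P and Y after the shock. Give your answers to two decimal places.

After both shocks: AD is Y = 3128 − 11P and SRAS is Y = 2453 + 4P.
Setting them equal: 675 = 15P, so P = 45.00.
Substituting into AD, Y = 2633.00.

P = 45.00, Y = 2633.00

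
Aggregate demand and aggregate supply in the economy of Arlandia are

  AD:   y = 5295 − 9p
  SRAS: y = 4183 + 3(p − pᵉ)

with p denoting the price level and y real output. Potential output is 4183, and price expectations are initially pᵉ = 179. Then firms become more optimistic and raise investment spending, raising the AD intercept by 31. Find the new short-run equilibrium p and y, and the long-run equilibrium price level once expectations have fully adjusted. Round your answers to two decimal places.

Short run: p = 140.00, y = 4066.00. Long run: p = 127.00.

AD shifts right: new AD is y = 5326 − 9p. With pᵉ = 179, SRAS is y = 3646 + 3p.
Short run: 5326 − 9p = 3646 + 3p gives 1680 = 12p, so p = 140.00 and y = 5326 − 9p = 4066.00.
y = 4066.00 is below potential 4183; expectations adjust and SRAS shifts right until y = 4183.
Long run: on the new AD curve, 4183 = 5326 − 9p gives p = 127.00.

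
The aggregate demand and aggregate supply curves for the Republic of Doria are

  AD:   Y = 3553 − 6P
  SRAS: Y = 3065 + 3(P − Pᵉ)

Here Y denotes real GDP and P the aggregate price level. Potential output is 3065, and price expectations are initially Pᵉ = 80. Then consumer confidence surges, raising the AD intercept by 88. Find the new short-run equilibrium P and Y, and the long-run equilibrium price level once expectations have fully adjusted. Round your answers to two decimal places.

AD shifts right: new AD is Y = 3641 − 6P. With Pᵉ = 80, SRAS is Y = 2825 + 3P.
Short run: 3641 − 6P = 2825 + 3P gives 816 = 9P, so P = 90.67 and Y = 3641 − 6P = 3097.00.
Y = 3097.00 is above potential 3065; expectations adjust and SRAS shifts left until Y = 3065.
Long run: on the new AD curve, 3065 = 3641 − 6P gives P = 96.00.

Short run: P = 90.67, Y = 3097.00. Long run: P = 96.00.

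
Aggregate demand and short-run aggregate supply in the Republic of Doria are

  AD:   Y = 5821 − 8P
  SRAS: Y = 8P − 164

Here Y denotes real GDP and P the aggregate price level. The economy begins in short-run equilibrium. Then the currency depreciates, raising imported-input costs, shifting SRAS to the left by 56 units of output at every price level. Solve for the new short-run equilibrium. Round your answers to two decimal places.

This is a negative supply shock: SRAS shifts left.
New SRAS: Y = 8P − 220.
Set AD = SRAS: 5821 − 8P = 8P − 220, so 6041 = 16P and P = 377.56.
Substituting into AD, Y = 2800.50.

P = 377.56, Y = 2800.50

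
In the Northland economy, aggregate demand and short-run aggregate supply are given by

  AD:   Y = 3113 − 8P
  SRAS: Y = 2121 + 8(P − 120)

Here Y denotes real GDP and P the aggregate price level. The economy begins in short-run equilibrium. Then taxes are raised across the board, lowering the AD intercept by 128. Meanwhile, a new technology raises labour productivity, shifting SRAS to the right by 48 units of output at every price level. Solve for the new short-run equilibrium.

P = 111, Y = 2097

After both shocks: AD is Y = 2985 − 8P and SRAS is Y = 1209 + 8P.
Setting them equal: 1776 = 16P, so P = 111.
Y = 2985 − 8·111 = 2097.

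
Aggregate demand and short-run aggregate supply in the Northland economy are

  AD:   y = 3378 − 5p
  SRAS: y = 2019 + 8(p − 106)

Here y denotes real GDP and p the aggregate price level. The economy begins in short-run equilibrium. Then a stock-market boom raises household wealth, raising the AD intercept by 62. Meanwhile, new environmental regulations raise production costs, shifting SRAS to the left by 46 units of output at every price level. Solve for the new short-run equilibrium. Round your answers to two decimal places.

After both shocks: AD is y = 3440 − 5p and SRAS is y = 1125 + 8p.
Setting them equal: 2315 = 13p, so p = 178.08.
Substituting into AD, y = 2549.62.

p = 178.08, y = 2549.62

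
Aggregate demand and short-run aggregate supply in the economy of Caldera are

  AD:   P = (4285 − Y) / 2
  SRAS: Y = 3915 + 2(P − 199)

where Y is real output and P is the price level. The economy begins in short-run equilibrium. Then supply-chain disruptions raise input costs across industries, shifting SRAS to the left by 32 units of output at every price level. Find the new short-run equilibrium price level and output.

This is a negative supply shock: SRAS shifts left.
New SRAS: Y = 3485 + 2P.
Set AD = SRAS: 4285 − 2P = 3485 + 2P, so 800 = 4P and P = 200.
Y = 4285 − 2·200 = 3885.

P = 200, Y = 3885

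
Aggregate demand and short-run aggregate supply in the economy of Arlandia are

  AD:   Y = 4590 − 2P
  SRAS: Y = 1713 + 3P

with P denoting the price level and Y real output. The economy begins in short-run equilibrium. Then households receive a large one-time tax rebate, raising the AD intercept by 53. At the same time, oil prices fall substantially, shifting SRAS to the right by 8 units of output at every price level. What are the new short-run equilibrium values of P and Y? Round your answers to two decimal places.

P = 584.40, Y = 3474.20

After both shocks: AD is Y = 4643 − 2P and SRAS is Y = 1721 + 3P.
Setting them equal: 2922 = 5P, so P = 584.40.
Substituting into AD, Y = 3474.20.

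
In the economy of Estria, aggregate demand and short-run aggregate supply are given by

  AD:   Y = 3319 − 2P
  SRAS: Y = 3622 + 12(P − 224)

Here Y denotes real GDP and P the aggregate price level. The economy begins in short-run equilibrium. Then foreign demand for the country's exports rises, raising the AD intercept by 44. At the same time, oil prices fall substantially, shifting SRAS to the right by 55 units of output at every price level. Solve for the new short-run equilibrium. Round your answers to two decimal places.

After both shocks: AD is Y = 3363 − 2P and SRAS is Y = 989 + 12P.
Setting them equal: 2374 = 14P, so P = 169.57.
Substituting into AD, Y = 3023.86.

P = 169.57, Y = 3023.86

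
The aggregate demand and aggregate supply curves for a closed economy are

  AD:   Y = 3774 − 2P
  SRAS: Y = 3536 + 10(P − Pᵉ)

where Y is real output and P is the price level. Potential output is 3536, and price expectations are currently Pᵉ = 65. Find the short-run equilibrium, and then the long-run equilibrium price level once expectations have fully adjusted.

Short run: with Pᵉ = 65, SRAS is Y = 2886 + 10P. Setting AD = SRAS gives 888 = 12P, so P = 74 and Y = 3774 − 2·74 = 3626.
Output 3626 is above potential 3536, so over time expected prices rise and SRAS shifts left until Y returns to 3536.
Long run: Y = 3536 on the AD curve gives 3536 = 3774 − 2P, so P = 119.

Short run: P = 74, Y = 3626. Long run: P = 119.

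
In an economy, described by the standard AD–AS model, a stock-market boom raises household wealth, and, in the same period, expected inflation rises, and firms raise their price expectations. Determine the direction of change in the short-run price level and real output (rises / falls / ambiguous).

Price level: rises; output: ambiguous

The first event is a positive demand shock: AD shifts right, which by itself pushes P up and Y up.
The second is an adverse supply shock: SRAS shifts left, which by itself pushes P up and Y down.
Both shocks push P up, so P rises. The two shocks push Y in opposite directions, so the effect on Y is ambiguous.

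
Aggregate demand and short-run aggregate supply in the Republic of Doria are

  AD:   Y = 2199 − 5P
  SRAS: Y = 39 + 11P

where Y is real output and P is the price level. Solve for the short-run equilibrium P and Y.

P = 135, Y = 1524

Set AD = SRAS: 2199 − 5P = 39 + 11P, so 2160 = 16P and P = 135.
Then Y = 2199 − 5·135 = 1524.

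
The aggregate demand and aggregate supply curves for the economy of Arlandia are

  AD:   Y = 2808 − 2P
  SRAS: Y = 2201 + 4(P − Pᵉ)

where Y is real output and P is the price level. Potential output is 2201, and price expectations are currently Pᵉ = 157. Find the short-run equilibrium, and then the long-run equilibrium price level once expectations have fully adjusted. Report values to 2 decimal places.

Short run: with Pᵉ = 157, SRAS is Y = 1573 + 4P. Setting AD = SRAS gives 1235 = 6P, so P = 205.83 and Y = 2808 − 2P = 2396.33.
Output 2396.33 is above potential 2201, so over time expected prices rise and SRAS shifts left until Y returns to 2201.
Long run: Y = 2201 on the AD curve gives 2201 = 2808 − 2P, so P = 303.50.

Short run: P = 205.83, Y = 2396.33. Long run: P = 303.50.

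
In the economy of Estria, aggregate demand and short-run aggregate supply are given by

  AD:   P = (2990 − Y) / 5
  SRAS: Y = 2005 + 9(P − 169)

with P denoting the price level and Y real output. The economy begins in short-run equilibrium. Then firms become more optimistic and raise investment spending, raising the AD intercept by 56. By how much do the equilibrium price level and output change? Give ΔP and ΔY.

ΔP = +4, ΔY = +36

This is a positive demand shock: AD shifts right.
New AD: Y = 3046 − 5P.
SRAS can be written Y = 484 + 9P.
Set AD = SRAS: 3046 − 5P = 484 + 9P, so 2562 = 14P and P = 183.
Y = 3046 − 5·183 = 2131.
Initially P = 179, Y = 2095, so ΔP = +4 and ΔY = +36.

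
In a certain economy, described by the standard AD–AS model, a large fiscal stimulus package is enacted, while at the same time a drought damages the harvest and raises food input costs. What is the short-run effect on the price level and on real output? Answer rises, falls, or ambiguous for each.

The first event is a positive demand shock: AD shifts right, which by itself pushes P up and Y up.
The second is an adverse supply shock: SRAS shifts left, which by itself pushes P up and Y down.
Both shocks push P up, so P rises. The two shocks push Y in opposite directions, so the effect on Y is ambiguous.

Price level: rises; output: ambiguous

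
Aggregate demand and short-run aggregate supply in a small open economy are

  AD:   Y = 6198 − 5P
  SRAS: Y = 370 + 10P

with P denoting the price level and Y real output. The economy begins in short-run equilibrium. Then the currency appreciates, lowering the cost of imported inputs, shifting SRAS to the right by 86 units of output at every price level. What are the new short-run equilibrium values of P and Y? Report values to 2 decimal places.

This is a positive supply shock: SRAS shifts right.
New SRAS: Y = 456 + 10P.
Set AD = SRAS: 6198 − 5P = 456 + 10P, so 5742 = 15P and P = 382.80.
Substituting into AD, Y = 4284.00.

P = 382.80, Y = 4284.00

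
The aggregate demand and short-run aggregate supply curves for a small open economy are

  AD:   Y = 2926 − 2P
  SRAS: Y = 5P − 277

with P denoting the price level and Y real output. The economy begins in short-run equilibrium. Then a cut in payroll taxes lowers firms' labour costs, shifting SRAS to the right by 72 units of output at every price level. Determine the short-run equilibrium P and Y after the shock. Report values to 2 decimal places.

P = 447.29, Y = 2031.43

This is a positive supply shock: SRAS shifts right.
New SRAS: Y = 5P − 205.
Set AD = SRAS: 2926 − 2P = 5P − 205, so 3131 = 7P and P = 447.29.
Substituting into AD, Y = 2031.43.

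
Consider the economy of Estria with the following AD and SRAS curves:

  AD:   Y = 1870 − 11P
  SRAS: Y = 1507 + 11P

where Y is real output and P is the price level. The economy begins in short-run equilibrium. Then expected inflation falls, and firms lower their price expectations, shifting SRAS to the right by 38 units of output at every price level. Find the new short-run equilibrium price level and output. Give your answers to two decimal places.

This is a positive supply shock: SRAS shifts right.
New SRAS: Y = 1545 + 11P.
Set AD = SRAS: 1870 − 11P = 1545 + 11P, so 325 = 22P and P = 14.77.
Substituting into AD, Y = 1707.50.

P = 14.77, Y = 1707.50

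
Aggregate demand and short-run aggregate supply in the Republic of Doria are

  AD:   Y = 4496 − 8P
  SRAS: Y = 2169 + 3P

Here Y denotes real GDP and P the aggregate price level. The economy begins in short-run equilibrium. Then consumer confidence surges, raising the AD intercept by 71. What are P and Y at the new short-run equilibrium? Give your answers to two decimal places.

P = 218.00, Y = 2823.00

This is a positive demand shock: AD shifts right.
New AD: Y = 4567 − 8P.
Set AD = SRAS: 4567 − 8P = 2169 + 3P, so 2398 = 11P and P = 218.00.
Substituting into AD, Y = 2823.00.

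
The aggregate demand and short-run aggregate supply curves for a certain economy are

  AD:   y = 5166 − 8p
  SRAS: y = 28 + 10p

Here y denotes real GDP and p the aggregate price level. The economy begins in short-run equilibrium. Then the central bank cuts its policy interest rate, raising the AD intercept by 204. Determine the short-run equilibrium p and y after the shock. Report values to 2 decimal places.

This is a positive demand shock: AD shifts right.
New AD: y = 5370 − 8p.
Set AD = SRAS: 5370 − 8p = 28 + 10p, so 5342 = 18p and p = 296.78.
Substituting into AD, y = 2995.78.

p = 296.78, y = 2995.78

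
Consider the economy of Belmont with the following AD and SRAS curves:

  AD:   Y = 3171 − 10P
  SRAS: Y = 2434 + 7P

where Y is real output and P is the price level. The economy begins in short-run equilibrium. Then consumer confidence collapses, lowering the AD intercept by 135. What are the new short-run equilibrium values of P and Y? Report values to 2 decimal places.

P = 35.41, Y = 2681.88

This is a negative demand shock: AD shifts left.
New AD: Y = 3036 − 10P.
Set AD = SRAS: 3036 − 10P = 2434 + 7P, so 602 = 17P and P = 35.41.
Substituting into AD, Y = 2681.88.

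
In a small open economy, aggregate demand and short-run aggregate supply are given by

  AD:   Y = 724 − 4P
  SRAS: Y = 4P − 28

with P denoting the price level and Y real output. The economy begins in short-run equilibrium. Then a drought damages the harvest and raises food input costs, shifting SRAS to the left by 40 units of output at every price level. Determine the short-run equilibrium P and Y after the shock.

P = 99, Y = 328

This is a negative supply shock: SRAS shifts left.
New SRAS: Y = 4P − 68.
Set AD = SRAS: 724 − 4P = 4P − 68, so 792 = 8P and P = 99.
Y = 724 − 4·99 = 328.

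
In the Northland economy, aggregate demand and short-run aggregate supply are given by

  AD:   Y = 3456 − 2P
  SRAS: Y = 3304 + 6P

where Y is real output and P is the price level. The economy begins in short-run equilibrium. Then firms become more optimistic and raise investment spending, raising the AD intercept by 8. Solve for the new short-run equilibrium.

This is a positive demand shock: AD shifts right.
New AD: Y = 3464 − 2P.
Set AD = SRAS: 3464 − 2P = 3304 + 6P, so 160 = 8P and P = 20.
Y = 3464 − 2·20 = 3424.

P = 20, Y = 3424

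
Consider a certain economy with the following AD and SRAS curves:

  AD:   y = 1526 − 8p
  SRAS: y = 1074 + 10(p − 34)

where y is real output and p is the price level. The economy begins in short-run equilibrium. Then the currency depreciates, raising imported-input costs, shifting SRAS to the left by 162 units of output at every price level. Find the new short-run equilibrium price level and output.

p = 53, y = 1102

This is a negative supply shock: SRAS shifts left.
New SRAS: y = 572 + 10p.
Set AD = SRAS: 1526 − 8p = 572 + 10p, so 954 = 18p and p = 53.
y = 1526 − 8·53 = 1102.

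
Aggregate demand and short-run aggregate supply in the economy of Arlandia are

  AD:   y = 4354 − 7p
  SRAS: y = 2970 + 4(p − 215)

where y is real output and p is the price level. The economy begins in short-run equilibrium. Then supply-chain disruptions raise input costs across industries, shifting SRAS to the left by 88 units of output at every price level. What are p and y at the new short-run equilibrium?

p = 212, y = 2870

This is a negative supply shock: SRAS shifts left.
New SRAS: y = 2022 + 4p.
Set AD = SRAS: 4354 − 7p = 2022 + 4p, so 2332 = 11p and p = 212.
y = 4354 − 7·212 = 2870.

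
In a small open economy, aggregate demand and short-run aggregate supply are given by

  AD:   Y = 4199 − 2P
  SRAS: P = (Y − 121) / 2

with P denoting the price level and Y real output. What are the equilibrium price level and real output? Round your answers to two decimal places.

P = 1019.50, Y = 2160.00

Rearrange SRAS to Y = 121 + 2P.
Set AD = SRAS: 4199 − 2P = 121 + 2P, so 4078 = 4P and P = 1019.50.
Substituting into AD, Y = 4199 − 2P = 2160.00.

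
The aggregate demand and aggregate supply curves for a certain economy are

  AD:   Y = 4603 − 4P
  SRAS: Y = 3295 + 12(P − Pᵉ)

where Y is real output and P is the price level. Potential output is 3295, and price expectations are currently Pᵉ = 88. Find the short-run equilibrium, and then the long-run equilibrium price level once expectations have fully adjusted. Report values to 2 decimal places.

Short run: P = 147.75, Y = 4012.00. Long run: P = 327.00.

Short run: with Pᵉ = 88, SRAS is Y = 2239 + 12P. Setting AD = SRAS gives 2364 = 16P, so P = 147.75 and Y = 4603 − 4P = 4012.00.
Output 4012.00 is above potential 3295, so over time expected prices rise and SRAS shifts left until Y returns to 3295.
Long run: Y = 3295 on the AD curve gives 3295 = 4603 − 4P, so P = 327.00.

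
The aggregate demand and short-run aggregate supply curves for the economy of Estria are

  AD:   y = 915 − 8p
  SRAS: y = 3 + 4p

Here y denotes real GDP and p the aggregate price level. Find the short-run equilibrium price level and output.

Set AD = SRAS: 915 − 8p = 3 + 4p, so 912 = 12p and p = 76.
Then y = 915 − 8·76 = 307.

p = 76, y = 307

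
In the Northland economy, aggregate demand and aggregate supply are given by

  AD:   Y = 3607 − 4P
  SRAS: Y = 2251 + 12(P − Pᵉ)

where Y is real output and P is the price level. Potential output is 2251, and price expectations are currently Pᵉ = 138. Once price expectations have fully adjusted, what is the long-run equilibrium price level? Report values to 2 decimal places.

Short run: with Pᵉ = 138, SRAS is Y = 595 + 12P. Setting AD = SRAS gives 3012 = 16P, so P = 188.25 and Y = 3607 − 4P = 2854.00.
Output 2854.00 is above potential 2251, so over time expected prices rise and SRAS shifts left until Y returns to 2251.
Long run: Y = 2251 on the AD curve gives 2251 = 3607 − 4P, so P = 339.00.

Long-run P = 339.00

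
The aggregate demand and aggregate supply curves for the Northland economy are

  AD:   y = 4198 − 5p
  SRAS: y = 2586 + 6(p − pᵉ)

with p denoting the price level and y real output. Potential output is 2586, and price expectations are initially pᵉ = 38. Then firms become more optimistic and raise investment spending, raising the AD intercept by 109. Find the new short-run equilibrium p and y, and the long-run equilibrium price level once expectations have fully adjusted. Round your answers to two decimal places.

Short run: p = 177.18, y = 3421.09. Long run: p = 344.20.

AD shifts right: new AD is y = 4307 − 5p. With pᵉ = 38, SRAS is y = 2358 + 6p.
Short run: 4307 − 5p = 2358 + 6p gives 1949 = 11p, so p = 177.18 and y = 4307 − 5p = 3421.09.
y = 3421.09 is above potential 2586; expectations adjust and SRAS shifts left until y = 2586.
Long run: on the new AD curve, 2586 = 4307 − 5p gives p = 344.20.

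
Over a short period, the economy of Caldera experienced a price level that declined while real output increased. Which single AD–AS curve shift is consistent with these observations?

P fell and Y rose. An AD shift moves P and Y in the same direction; an SRAS shift moves them in opposite directions.
Here P and Y moved in opposite directions, so the SRAS curve shifted.
Since Y rose, SRAS shifted right.

SRAS shifted right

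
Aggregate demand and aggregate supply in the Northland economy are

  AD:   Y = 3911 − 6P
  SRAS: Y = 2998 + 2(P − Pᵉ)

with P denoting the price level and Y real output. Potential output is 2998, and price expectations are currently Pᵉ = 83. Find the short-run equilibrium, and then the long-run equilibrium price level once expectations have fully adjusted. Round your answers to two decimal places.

Short run: with Pᵉ = 83, SRAS is Y = 2832 + 2P. Setting AD = SRAS gives 1079 = 8P, so P = 134.88 and Y = 3911 − 6P = 3101.75.
Output 3101.75 is above potential 2998, so over time expected prices rise and SRAS shifts left until Y returns to 2998.
Long run: Y = 2998 on the AD curve gives 2998 = 3911 − 6P, so P = 152.17.

Short run: P = 134.88, Y = 3101.75. Long run: P = 152.17.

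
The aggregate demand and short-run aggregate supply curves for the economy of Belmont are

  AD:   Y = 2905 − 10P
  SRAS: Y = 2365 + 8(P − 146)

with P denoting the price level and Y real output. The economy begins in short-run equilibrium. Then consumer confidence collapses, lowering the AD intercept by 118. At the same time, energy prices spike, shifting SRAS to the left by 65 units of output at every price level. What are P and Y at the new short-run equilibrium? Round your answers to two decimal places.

P = 91.94, Y = 1867.56

After both shocks: AD is Y = 2787 − 10P and SRAS is Y = 1132 + 8P.
Setting them equal: 1655 = 18P, so P = 91.94.
Substituting into AD, Y = 1867.56.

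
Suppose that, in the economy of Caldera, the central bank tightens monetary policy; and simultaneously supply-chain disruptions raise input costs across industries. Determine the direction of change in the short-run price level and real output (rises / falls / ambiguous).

The first event is a negative demand shock: AD shifts left, which by itself pushes P down and Y down.
The second is an adverse supply shock: SRAS shifts left, which by itself pushes P up and Y down.
The two shocks push P in opposite directions, so the effect on P is ambiguous. Both shocks push Y down, so Y falls.

Price level: ambiguous; output: falls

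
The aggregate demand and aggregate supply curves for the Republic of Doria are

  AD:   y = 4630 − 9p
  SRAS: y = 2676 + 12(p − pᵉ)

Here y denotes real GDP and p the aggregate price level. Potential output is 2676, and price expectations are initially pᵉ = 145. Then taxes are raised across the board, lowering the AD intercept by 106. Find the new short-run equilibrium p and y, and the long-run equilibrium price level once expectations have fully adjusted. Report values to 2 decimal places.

Short run: p = 170.86, y = 2986.29. Long run: p = 205.33.

AD shifts left: new AD is y = 4524 − 9p. With pᵉ = 145, SRAS is y = 936 + 12p.
Short run: 4524 − 9p = 936 + 12p gives 3588 = 21p, so p = 170.86 and y = 4524 − 9p = 2986.29.
y = 2986.29 is above potential 2676; expectations adjust and SRAS shifts left until y = 2676.
Long run: on the new AD curve, 2676 = 4524 − 9p gives p = 205.33.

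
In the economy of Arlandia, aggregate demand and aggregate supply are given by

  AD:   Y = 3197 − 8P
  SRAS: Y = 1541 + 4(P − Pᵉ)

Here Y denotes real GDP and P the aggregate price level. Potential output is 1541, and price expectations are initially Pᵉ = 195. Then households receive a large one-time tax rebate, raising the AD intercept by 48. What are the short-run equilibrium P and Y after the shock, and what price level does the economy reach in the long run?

AD shifts right: new AD is Y = 3245 − 8P. With Pᵉ = 195, SRAS is Y = 761 + 4P.
Short run: 3245 − 8P = 761 + 4P gives 2484 = 12P, so P = 207 and Y = 3245 − 8·207 = 1589.
Y = 1589 is above potential 1541; expectations adjust and SRAS shifts left until Y = 1541.
Long run: on the new AD curve, 1541 = 3245 − 8P gives P = 213.

Short run: P = 207, Y = 1589. Long run: P = 213.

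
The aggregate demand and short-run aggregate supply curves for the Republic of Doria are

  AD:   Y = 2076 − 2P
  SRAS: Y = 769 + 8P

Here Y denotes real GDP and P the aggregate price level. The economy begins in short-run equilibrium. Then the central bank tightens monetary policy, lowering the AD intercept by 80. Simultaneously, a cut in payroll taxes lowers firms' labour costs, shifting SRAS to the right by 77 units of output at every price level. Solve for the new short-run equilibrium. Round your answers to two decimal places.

P = 115.00, Y = 1766.00

After both shocks: AD is Y = 1996 − 2P and SRAS is Y = 846 + 8P.
Setting them equal: 1150 = 10P, so P = 115.00.
Substituting into AD, Y = 1766.00.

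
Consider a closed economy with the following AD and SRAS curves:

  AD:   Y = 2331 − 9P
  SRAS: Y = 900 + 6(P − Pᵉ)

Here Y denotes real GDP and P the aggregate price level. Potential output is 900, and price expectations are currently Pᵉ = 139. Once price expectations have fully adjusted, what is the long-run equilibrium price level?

Long-run P = 159

Short run: with Pᵉ = 139, SRAS is Y = 66 + 6P. Setting AD = SRAS gives 2265 = 15P, so P = 151 and Y = 2331 − 9·151 = 972.
Output 972 is above potential 900, so over time expected prices rise and SRAS shifts left until Y returns to 900.
Long run: Y = 900 on the AD curve gives 900 = 2331 − 9P, so P = 159.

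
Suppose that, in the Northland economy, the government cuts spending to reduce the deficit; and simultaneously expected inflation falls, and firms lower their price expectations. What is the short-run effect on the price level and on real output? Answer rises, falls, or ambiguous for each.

The first event is a negative demand shock: AD shifts left, which by itself pushes P down and Y down.
The second is a favourable supply shock: SRAS shifts right, which by itself pushes P down and Y up.
Both shocks push P down, so P falls. The two shocks push Y in opposite directions, so the effect on Y is ambiguous.

Price level: falls; output: ambiguous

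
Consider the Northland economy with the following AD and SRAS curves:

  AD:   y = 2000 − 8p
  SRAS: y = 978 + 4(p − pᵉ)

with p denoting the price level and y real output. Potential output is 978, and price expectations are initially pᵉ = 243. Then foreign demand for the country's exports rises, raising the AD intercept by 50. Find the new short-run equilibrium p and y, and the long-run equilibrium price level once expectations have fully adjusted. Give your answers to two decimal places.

AD shifts right: new AD is y = 2050 − 8p. With pᵉ = 243, SRAS is y = 6 + 4p.
Short run: 2050 − 8p = 6 + 4p gives 2044 = 12p, so p = 170.33 and y = 2050 − 8p = 687.33.
y = 687.33 is below potential 978; expectations adjust and SRAS shifts right until y = 978.
Long run: on the new AD curve, 978 = 2050 − 8p gives p = 134.00.

Short run: p = 170.33, y = 687.33. Long run: p = 134.00.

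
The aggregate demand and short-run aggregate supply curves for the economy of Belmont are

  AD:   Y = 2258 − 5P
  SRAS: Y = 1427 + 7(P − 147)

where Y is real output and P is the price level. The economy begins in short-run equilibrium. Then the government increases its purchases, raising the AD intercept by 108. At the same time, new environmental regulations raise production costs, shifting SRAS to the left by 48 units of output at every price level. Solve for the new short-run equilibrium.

After both shocks: AD is Y = 2366 − 5P and SRAS is Y = 350 + 7P.
Setting them equal: 2016 = 12P, so P = 168.
Y = 2366 − 5·168 = 1526.

P = 168, Y = 1526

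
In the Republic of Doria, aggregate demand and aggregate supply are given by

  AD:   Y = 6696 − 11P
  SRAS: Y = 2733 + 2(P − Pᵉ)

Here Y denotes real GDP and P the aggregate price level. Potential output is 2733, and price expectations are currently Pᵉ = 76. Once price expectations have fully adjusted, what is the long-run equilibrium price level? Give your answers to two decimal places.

Short run: with Pᵉ = 76, SRAS is Y = 2581 + 2P. Setting AD = SRAS gives 4115 = 13P, so P = 316.54 and Y = 6696 − 11P = 3214.08.
Output 3214.08 is above potential 2733, so over time expected prices rise and SRAS shifts left until Y returns to 2733.
Long run: Y = 2733 on the AD curve gives 2733 = 6696 − 11P, so P = 360.27.

Long-run P = 360.27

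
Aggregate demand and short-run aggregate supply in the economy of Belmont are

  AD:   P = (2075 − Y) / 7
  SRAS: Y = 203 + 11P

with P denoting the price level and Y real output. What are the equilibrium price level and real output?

P = 104, Y = 1347

Rearrange AD to Y = 2075 − 7P.
Set AD = SRAS: 2075 − 7P = 203 + 11P, so 1872 = 18P and P = 104.
Then Y = 2075 − 7·104 = 1347.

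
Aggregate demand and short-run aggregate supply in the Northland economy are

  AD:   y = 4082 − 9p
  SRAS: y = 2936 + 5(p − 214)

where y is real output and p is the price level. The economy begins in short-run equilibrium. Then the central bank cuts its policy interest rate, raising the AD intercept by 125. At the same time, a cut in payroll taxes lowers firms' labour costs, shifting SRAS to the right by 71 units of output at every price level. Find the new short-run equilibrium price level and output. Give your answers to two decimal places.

After both shocks: AD is y = 4207 − 9p and SRAS is y = 1937 + 5p.
Setting them equal: 2270 = 14p, so p = 162.14.
Substituting into AD, y = 2747.71.

p = 162.14, y = 2747.71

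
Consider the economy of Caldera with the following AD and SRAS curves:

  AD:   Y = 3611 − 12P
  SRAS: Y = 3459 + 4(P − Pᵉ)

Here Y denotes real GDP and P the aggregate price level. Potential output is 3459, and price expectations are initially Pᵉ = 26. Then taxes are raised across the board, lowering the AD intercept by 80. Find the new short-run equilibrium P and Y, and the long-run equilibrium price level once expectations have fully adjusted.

Short run: P = 11, Y = 3399. Long run: P = 6.

AD shifts left: new AD is Y = 3531 − 12P. With Pᵉ = 26, SRAS is Y = 3355 + 4P.
Short run: 3531 − 12P = 3355 + 4P gives 176 = 16P, so P = 11 and Y = 3531 − 12·11 = 3399.
Y = 3399 is below potential 3459; expectations adjust and SRAS shifts right until Y = 3459.
Long run: on the new AD curve, 3459 = 3531 − 12P gives P = 6.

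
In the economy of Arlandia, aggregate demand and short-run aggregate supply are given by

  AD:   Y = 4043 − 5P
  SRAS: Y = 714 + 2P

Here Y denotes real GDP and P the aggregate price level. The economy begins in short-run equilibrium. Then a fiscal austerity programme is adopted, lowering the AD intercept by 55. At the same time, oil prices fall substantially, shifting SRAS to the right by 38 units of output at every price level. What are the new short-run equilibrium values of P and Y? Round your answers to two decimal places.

After both shocks: AD is Y = 3988 − 5P and SRAS is Y = 752 + 2P.
Setting them equal: 3236 = 7P, so P = 462.29.
Substituting into AD, Y = 1676.57.

P = 462.29, Y = 1676.57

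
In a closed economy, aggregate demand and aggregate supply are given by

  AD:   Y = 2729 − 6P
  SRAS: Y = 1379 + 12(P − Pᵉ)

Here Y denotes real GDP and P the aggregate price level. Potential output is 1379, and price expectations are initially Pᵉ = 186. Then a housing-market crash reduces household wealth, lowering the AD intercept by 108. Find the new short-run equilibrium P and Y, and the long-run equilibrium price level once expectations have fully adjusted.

Short run: P = 193, Y = 1463. Long run: P = 207.

AD shifts left: new AD is Y = 2621 − 6P. With Pᵉ = 186, SRAS is Y = 12P − 853.
Short run: 2621 − 6P = 12P − 853 gives 3474 = 18P, so P = 193 and Y = 2621 − 6·193 = 1463.
Y = 1463 is above potential 1379; expectations adjust and SRAS shifts left until Y = 1379.
Long run: on the new AD curve, 1379 = 2621 − 6P gives P = 207.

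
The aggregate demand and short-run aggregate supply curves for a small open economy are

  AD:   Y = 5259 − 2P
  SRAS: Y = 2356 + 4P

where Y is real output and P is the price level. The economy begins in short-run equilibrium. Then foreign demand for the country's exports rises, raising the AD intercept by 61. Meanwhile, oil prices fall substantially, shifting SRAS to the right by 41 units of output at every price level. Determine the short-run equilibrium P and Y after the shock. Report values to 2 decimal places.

P = 487.17, Y = 4345.67

After both shocks: AD is Y = 5320 − 2P and SRAS is Y = 2397 + 4P.
Setting them equal: 2923 = 6P, so P = 487.17.
Substituting into AD, Y = 4345.67.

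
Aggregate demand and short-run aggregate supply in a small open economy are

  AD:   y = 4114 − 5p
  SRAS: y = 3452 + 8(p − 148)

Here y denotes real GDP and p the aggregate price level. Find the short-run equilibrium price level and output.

Write SRAS as y = 3452 + 8p − 1184 = 2268 + 8p.
Set AD = SRAS: 4114 − 5p = 2268 + 8p, so 1846 = 13p and p = 142.
Then y = 4114 − 5·142 = 3404.

p = 142, y = 3404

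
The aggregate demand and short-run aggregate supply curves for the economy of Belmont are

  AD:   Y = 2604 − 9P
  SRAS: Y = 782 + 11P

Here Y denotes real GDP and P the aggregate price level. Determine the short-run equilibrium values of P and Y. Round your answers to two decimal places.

Set AD = SRAS: 2604 − 9P = 782 + 11P, so 1822 = 20P and P = 91.10.
Substituting into AD, Y = 2604 − 9P = 1784.10.

P = 91.10, Y = 1784.10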